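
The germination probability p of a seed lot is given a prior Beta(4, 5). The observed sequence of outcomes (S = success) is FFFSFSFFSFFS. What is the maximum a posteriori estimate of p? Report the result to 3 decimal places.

Prior: Beta(4, 5).
Data: 4 successes in 12 trials (from the sequence). The binomial likelihood contributes p^4(1−p)^8, so the posterior is Beta(4+4, 5+8) = Beta(8, 13).
For Beta(a, b) with a, b > 1 the mode is (a−1)/(a+b−2) = 7/19 ≈ 0.368.

p̂_MAP = 0.368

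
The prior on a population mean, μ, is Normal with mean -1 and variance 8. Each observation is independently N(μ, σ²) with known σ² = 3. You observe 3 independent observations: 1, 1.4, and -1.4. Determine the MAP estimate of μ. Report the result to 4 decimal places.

μ̂_MAP = 0.1852

n = 3; x̄ = (1 + 1.4 + (-1.4))/3 = 1/3 = 1/3 ≈ 0.3333.
For a Normal prior and Normal likelihood with known variance, the posterior is Normal; its mode equals its mean, the precision-weighted average.
Prior precision 1/σ₀² = 1/8 = 0.125; data precision n/σ² = 3/3 = 1.
μ̂ = (0.125·(-1) + 1·(1/3)) / (0.125 + 1) = (5/24)/1.125 = 5/27 ≈ 0.1852.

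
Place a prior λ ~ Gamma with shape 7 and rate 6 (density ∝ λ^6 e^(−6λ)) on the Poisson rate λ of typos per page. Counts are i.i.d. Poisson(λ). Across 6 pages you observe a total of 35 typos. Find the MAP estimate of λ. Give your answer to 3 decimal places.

λ̂_MAP = 3.417

Σxᵢ = 35, n = 6.
Posterior ∝ λ^6e^(−6λ) · λ^35e^(−6λ) = λ^41e^(−12λ), i.e. Gamma(shape=42, rate=12).
The mode of a Gamma(a, b) with a ≥ 1 (shape–rate) is (a−1)/b = 41/12 ≈ 3.417.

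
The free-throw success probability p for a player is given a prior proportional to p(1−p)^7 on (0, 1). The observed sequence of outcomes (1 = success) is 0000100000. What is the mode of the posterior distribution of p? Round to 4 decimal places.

The prior density ∝ p(1−p)^7 is the kernel of Beta(2, 8).
Data: 1 success in 10 trials (from the sequence). The binomial likelihood contributes p(1−p)^9, so the posterior is Beta(2+1, 8+9) = Beta(3, 17).
For Beta(a, b) with a, b > 1 the mode is (a−1)/(a+b−2) = 2/18 ≈ 0.1111.

p̂_MAP = 0.1111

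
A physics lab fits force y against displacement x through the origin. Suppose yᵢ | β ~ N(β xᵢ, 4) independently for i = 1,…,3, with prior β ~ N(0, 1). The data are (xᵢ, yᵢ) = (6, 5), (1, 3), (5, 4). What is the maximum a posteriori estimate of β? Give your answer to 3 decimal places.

log p(β | y) = −Σ(yᵢ − βxᵢ)²/(2·4) − β²/(2·1) + const.
Setting the derivative to zero: Σxᵢ(yᵢ − βxᵢ)/4 − β/1 = 0, so β = Σxᵢyᵢ / (Σxᵢ² + σ²/τ²).
Σxᵢyᵢ = 6·5 + 1·3 + 5·4 = 53; Σxᵢ² = 62; σ²/τ² = 4.
β̂_MAP = 53 / (62 + 4) = 53/66 ≈ 0.803.

β̂_MAP = 0.803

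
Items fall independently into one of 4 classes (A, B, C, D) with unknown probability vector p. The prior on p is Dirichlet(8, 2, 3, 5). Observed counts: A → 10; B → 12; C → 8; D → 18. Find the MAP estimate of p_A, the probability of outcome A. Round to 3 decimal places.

The posterior is Dirichlet(αᵢ + nᵢ) = Dirichlet(18, 14, 11, 23).
For a Dirichlet(a₁,…,a_K) with all aᵢ > 1, the mode has j-th component (aⱼ − 1)/(Σaᵢ − K).
Here Σaᵢ = 66 and K = 4, so p_A = (18 − 1)/(66 − 4) = 17/62 ≈ 0.274.

MAP estimate of p_A = 0.274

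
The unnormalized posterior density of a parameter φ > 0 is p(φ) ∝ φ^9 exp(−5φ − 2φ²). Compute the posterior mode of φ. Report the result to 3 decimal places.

ℓ'(φ) = 9/φ − 5 − 4φ. Setting this to zero and multiplying by φ: 4φ² + 5φ − 9 = 0.
φ = (−5 + √(5² + 4·4·9)) / (2·4) = (−5 + √169) / 8 = (−5 + 13)/8 = 1.
ℓ''(φ) = −9/φ² − 4 < 0, confirming a maximum.

φ̂_MAP = 1.000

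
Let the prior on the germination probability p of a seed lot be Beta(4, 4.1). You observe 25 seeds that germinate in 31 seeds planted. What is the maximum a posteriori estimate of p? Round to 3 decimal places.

p̂_MAP = 0.755

Prior: Beta(4, 4.1).
Data: 25 successes in 31 trials. The binomial likelihood contributes p^25(1−p)^6, so the posterior is Beta(4+25, 4.1+6) = Beta(29, 10.1).
For Beta(a, b) with a, b > 1 the mode is (a−1)/(a+b−2) = 28/37.1 ≈ 0.755.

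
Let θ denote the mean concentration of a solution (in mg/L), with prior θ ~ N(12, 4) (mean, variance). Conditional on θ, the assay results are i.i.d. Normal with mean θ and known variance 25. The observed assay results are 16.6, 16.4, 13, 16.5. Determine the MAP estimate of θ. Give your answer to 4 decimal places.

n = 4; x̄ = (16.6 + 16.4 + 13 + 16.5)/4 = 62.5/4 = 15.625.
For a Normal prior and Normal likelihood with known variance, the posterior is Normal; its mode equals its mean, the precision-weighted average.
Prior precision 1/σ₀² = 1/4 = 0.25; data precision n/σ² = 4/25 = 0.16.
θ̂ = (0.25·12 + 0.16·15.625) / (0.25 + 0.16) = 5.5/0.41 = 550/41 ≈ 13.4146.

θ̂_MAP = 13.4146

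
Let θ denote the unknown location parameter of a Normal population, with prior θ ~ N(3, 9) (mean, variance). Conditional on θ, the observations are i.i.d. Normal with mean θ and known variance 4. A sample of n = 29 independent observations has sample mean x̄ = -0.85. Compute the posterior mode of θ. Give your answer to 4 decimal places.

θ̂_MAP = -0.7919

n = 29, x̄ = -0.85.
For a Normal prior and Normal likelihood with known variance, the posterior is Normal; its mode equals its mean, the precision-weighted average.
Prior precision 1/σ₀² = 1/9; data precision n/σ² = 29/4 = 7.25.
θ̂ = ((1/9)·3 + 7.25·(-0.85)) / (1/9 + 7.25) = (-1399/240)/(265/36) = -4197/5300 ≈ -0.7919.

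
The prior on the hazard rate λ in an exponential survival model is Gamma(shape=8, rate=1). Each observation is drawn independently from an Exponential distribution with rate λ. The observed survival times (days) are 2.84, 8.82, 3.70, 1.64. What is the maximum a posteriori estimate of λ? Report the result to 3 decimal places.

λ̂_MAP = 0.611

The Exponential(rate=λ) likelihood is ∝ λ^n e^(−λΣtᵢ). Here n = 4 and Σtᵢ = 2.84 + 8.82 + 3.70 + 1.64 = 17.
Posterior ∝ λ^7e^(−1λ) · λ^4e^(−17λ) = λ^11e^(−18λ), i.e. Gamma(12, 18).
Mode = (a−1)/b = 11/18 ≈ 0.611.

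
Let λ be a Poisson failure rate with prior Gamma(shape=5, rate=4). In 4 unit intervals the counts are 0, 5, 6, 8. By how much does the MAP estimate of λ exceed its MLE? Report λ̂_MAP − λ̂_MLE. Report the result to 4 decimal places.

Σxᵢ = 19. Posterior is Gamma(24, 8); MAP = (24−1)/8 = 23/8 ≈ 2.87500.
MLE = x̄ = 19/4 ≈ 4.75000.
Difference = 23/8 − 19/4 = -15/8 ≈ -1.8750.

MAP − MLE = -1.8750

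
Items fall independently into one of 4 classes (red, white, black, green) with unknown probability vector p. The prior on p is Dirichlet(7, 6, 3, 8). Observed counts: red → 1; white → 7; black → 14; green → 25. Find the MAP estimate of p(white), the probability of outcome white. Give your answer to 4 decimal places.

MAP estimate of p(white) = 0.1791

The posterior is Dirichlet(αᵢ + nᵢ) = Dirichlet(8, 13, 17, 33).
For a Dirichlet(a₁,…,a_K) with all aᵢ > 1, the mode has j-th component (aⱼ − 1)/(Σaᵢ − K).
Here Σaᵢ = 71 and K = 4, so p(white) = (13 − 1)/(71 − 4) = 12/67 ≈ 0.1791.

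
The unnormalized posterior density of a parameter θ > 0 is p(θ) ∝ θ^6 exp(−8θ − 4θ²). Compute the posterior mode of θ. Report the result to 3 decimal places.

ℓ'(θ) = 6/θ − 8 − 8θ. Setting this to zero and multiplying by θ: 8θ² + 8θ − 6 = 0.
θ = (−8 + √(8² + 4·8·6)) / (2·8) = (−8 + √256) / 16 = (−8 + 16)/16 = 1/2.
ℓ''(θ) = −6/θ² − 8 < 0, confirming a maximum.

θ̂_MAP = 0.500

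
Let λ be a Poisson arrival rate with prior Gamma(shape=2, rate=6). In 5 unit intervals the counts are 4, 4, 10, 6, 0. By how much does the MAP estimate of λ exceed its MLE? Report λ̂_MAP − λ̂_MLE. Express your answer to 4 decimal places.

Σxᵢ = 24. Posterior is Gamma(26, 11); MAP = (26−1)/11 = 25/11 ≈ 2.27273.
MLE = x̄ = 24/5 ≈ 4.80000.
Difference = 25/11 − 24/5 = -139/55 ≈ -2.5273.

MAP − MLE = -2.5273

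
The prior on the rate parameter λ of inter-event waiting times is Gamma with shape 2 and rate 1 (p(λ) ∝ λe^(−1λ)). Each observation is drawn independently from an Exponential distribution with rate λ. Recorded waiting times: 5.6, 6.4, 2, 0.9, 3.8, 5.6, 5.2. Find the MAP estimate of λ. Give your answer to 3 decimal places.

λ̂_MAP = 0.262

The Exponential(rate=λ) likelihood is ∝ λ^n e^(−λΣtᵢ). Here n = 7 and Σtᵢ = 5.6 + 6.4 + 2 + 0.9 + 3.8 + 5.6 + 5.2 = 29.5.
Posterior ∝ λe^(−1λ) · λ^7e^(−29.5λ) = λ^8e^(−30.5λ), i.e. Gamma(9, 30.5).
Mode = (a−1)/b = 8/30.5 ≈ 0.262.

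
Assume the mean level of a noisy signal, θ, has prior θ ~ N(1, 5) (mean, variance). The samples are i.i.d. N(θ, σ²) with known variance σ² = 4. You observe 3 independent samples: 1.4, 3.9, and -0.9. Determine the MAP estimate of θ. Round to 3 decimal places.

θ̂_MAP = 1.368

n = 3; x̄ = (1.4 + 3.9 + (-0.9))/3 = 4.4/3 = 22/15 ≈ 1.4667.
For a Normal prior and Normal likelihood with known variance, the posterior is Normal; its mode equals its mean, the precision-weighted average.
Prior precision 1/σ₀² = 1/5 = 0.2; data precision n/σ² = 3/4 = 0.75.
θ̂ = (0.2·1 + 0.75·(22/15)) / (0.2 + 0.75) = 1.3/0.95 = 26/19 ≈ 1.368.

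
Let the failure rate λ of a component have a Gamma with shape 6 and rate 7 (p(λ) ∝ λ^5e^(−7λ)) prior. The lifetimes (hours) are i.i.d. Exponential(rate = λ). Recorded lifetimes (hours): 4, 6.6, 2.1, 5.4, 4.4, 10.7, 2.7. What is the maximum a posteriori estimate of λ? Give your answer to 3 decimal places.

λ̂_MAP = 0.280

The Exponential(rate=λ) likelihood is ∝ λ^n e^(−λΣtᵢ). Here n = 7 and Σtᵢ = 4 + 6.6 + 2.1 + 5.4 + 4.4 + 10.7 + 2.7 = 35.9.
Posterior ∝ λ^5e^(−7λ) · λ^7e^(−35.9λ) = λ^12e^(−42.9λ), i.e. Gamma(13, 42.9).
Mode = (a−1)/b = 12/42.9 ≈ 0.280.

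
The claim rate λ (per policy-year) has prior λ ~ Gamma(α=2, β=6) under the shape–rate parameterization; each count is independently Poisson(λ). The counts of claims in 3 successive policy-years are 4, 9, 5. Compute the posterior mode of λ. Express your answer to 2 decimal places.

λ̂_MAP = 2.11

Σxᵢ = 4+9+5 = 18, with n = 3.
Posterior ∝ λe^(−6λ) · λ^18e^(−3λ) = λ^19e^(−9λ), i.e. Gamma(shape=20, rate=9).
The mode of a Gamma(a, b) with a ≥ 1 (shape–rate) is (a−1)/b = 19/9 ≈ 2.11.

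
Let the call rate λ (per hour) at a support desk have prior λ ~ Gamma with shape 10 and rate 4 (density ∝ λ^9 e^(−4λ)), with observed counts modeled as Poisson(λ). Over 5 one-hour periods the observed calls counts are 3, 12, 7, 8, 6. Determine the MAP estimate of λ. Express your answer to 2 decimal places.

Σxᵢ = 3+12+7+8+6 = 36, with n = 5.
Posterior ∝ λ^9e^(−4λ) · λ^36e^(−5λ) = λ^45e^(−9λ), i.e. Gamma(shape=46, rate=9).
The mode of a Gamma(a, b) with a ≥ 1 (shape–rate) is (a−1)/b = 45/9 ≈ 5.00.

λ̂_MAP = 5.00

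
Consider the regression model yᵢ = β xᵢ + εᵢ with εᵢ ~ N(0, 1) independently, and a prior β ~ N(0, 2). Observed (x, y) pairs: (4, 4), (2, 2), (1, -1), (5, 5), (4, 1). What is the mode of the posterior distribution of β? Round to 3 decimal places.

log p(β | y) = −Σ(yᵢ − βxᵢ)²/(2·1) − β²/(2·2) + const.
Setting the derivative to zero: Σxᵢ(yᵢ − βxᵢ)/1 − β/2 = 0, so β = Σxᵢyᵢ / (Σxᵢ² + σ²/τ²).
Σxᵢyᵢ = 4·4 + 2·2 + 1·(-1) + 5·5 + 4·1 = 48; Σxᵢ² = 62; σ²/τ² = 0.5.
β̂_MAP = 48 / (62 + 0.5) = 48/62.5 ≈ 0.768.

β̂_MAP = 0.768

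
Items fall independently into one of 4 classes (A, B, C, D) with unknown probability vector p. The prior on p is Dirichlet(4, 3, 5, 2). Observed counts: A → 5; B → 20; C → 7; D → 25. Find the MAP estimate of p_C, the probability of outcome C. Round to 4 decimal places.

MAP estimate of p_C = 0.1642

The posterior is Dirichlet(αᵢ + nᵢ) = Dirichlet(9, 23, 12, 27).
For a Dirichlet(a₁,…,a_K) with all aᵢ > 1, the mode has j-th component (aⱼ − 1)/(Σaᵢ − K).
Here Σaᵢ = 71 and K = 4, so p_C = (12 − 1)/(71 − 4) = 11/67 ≈ 0.1642.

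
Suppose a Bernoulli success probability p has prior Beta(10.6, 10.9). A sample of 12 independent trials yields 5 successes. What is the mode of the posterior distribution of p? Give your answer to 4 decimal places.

Prior: Beta(10.6, 10.9).
Data: 5 successes in 12 trials. The binomial likelihood contributes p^5(1−p)^7, so the posterior is Beta(10.6+5, 10.9+7) = Beta(15.6, 17.9).
For Beta(a, b) with a, b > 1 the mode is (a−1)/(a+b−2) = 14.6/31.5 ≈ 0.4635.

p̂_MAP = 0.4635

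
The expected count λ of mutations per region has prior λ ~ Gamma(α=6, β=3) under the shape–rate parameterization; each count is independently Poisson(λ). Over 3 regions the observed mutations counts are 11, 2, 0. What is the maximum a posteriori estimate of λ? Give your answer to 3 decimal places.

Σxᵢ = 11+2+0 = 13, with n = 3.
Posterior ∝ λ^5e^(−3λ) · λ^13e^(−3λ) = λ^18e^(−6λ), i.e. Gamma(shape=19, rate=6).
The mode of a Gamma(a, b) with a ≥ 1 (shape–rate) is (a−1)/b = 18/6 ≈ 3.000.

λ̂_MAP = 3.000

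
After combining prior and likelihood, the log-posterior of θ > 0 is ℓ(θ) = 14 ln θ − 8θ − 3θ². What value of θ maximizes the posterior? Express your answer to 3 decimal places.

ℓ'(θ) = 14/θ − 8 − 6θ. Setting this to zero and multiplying by θ: 6θ² + 8θ − 14 = 0.
θ = (−8 + √(8² + 4·6·14)) / (2·6) = (−8 + √400) / 12 = (−8 + 20)/12 = 1.
ℓ''(θ) = −14/θ² − 6 < 0, confirming a maximum.

θ̂_MAP = 1.000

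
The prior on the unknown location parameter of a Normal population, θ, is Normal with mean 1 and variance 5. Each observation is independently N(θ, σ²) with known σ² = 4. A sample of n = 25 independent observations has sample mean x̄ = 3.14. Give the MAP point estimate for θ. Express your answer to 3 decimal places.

θ̂_MAP = 3.074

n = 25, x̄ = 3.14.
For a Normal prior and Normal likelihood with known variance, the posterior is Normal; its mode equals its mean, the precision-weighted average.
Prior precision 1/σ₀² = 1/5 = 0.2; data precision n/σ² = 25/4 = 6.25.
θ̂ = (0.2·1 + 6.25·3.14) / (0.2 + 6.25) = 19.825/6.45 = 793/258 ≈ 3.074.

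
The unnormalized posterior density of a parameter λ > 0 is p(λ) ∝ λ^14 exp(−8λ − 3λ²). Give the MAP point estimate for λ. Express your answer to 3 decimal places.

ℓ'(λ) = 14/λ − 8 − 6λ. Setting this to zero and multiplying by λ: 6λ² + 8λ − 14 = 0.
λ = (−8 + √(8² + 4·6·14)) / (2·6) = (−8 + √400) / 12 = (−8 + 20)/12 = 1.
ℓ''(λ) = −14/λ² − 6 < 0, confirming a maximum.

λ̂_MAP = 1.000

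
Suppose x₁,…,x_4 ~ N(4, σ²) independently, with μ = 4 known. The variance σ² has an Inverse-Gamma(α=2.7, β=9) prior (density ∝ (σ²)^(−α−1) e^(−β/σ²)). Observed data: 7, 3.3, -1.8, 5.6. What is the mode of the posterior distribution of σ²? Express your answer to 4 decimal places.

σ̂²_MAP = 5.5868

Sum of squared deviations about the known mean: SS = (7−4)² + (3.3−4)² + (-1.8−4)² + (5.6−4)² = 45.69.
The Normal likelihood contributes (σ²)^(−n/2) exp(−SS/(2σ²)), so the posterior is Inverse-Gamma(α + n/2, β + SS/2) = Inverse-Gamma(4.7, 31.845).
The mode of Inverse-Gamma(a, b) is b/(a+1) = 31.845/5.7 ≈ 5.5868.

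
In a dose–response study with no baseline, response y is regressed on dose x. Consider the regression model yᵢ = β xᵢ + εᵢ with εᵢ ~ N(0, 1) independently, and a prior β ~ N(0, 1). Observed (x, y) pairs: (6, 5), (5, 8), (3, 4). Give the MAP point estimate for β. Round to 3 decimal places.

log p(β | y) = −Σ(yᵢ − βxᵢ)²/(2·1) − β²/(2·1) + const.
Setting the derivative to zero: Σxᵢ(yᵢ − βxᵢ)/1 − β/1 = 0, so β = Σxᵢyᵢ / (Σxᵢ² + σ²/τ²).
Σxᵢyᵢ = 6·5 + 5·8 + 3·4 = 82; Σxᵢ² = 70; σ²/τ² = 1.
β̂_MAP = 82 / (70 + 1) = 82/71 ≈ 1.155.

β̂_MAP = 1.155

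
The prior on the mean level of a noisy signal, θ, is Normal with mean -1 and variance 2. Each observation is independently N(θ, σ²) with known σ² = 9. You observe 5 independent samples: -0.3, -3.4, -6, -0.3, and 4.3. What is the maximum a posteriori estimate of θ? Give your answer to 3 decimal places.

n = 5; x̄ = ((-0.3) + (-3.4) + (-6) + (-0.3) + 4.3)/5 = -5.7/5 = -1.14.
For a Normal prior and Normal likelihood with known variance, the posterior is Normal; its mode equals its mean, the precision-weighted average.
Prior precision 1/σ₀² = 1/2 = 0.5; data precision n/σ² = 5/9.
θ̂ = (0.5·(-1) + (5/9)·(-1.14)) / (0.5 + 5/9) = (-17/15)/(19/18) = -102/95 ≈ -1.074.

θ̂_MAP = -1.074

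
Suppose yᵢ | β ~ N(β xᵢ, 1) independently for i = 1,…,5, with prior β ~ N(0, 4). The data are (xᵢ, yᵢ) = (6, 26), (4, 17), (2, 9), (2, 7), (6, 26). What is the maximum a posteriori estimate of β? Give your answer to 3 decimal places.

log p(β | y) = −Σ(yᵢ − βxᵢ)²/(2·1) − β²/(2·4) + const.
Setting the derivative to zero: Σxᵢ(yᵢ − βxᵢ)/1 − β/4 = 0, so β = Σxᵢyᵢ / (Σxᵢ² + σ²/τ²).
Σxᵢyᵢ = 6·26 + 4·17 + 2·9 + 2·7 + 6·26 = 412; Σxᵢ² = 96; σ²/τ² = 0.25.
β̂_MAP = 412 / (96 + 0.25) = 412/96.25 ≈ 4.281.

β̂_MAP = 4.281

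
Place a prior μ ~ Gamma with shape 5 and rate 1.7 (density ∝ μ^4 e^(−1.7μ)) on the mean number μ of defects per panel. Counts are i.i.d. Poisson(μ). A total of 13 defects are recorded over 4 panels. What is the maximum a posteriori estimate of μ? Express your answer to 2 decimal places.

μ̂_MAP = 2.98

Σxᵢ = 13, n = 4.
Posterior ∝ μ^4e^(−1.7μ) · μ^13e^(−4μ) = μ^17e^(−5.7μ), i.e. Gamma(shape=18, rate=5.7).
The mode of a Gamma(a, b) with a ≥ 1 (shape–rate) is (a−1)/b = 17/5.7 ≈ 2.98.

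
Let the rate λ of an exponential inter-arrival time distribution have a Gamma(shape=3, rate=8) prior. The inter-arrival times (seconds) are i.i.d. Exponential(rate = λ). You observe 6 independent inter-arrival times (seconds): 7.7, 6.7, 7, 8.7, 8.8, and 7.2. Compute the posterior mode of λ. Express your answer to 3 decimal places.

The Exponential(rate=λ) likelihood is ∝ λ^n e^(−λΣtᵢ). Here n = 6 and Σtᵢ = 7.7 + 6.7 + 7 + 8.7 + 8.8 + 7.2 = 46.1.
Posterior ∝ λ^2e^(−8λ) · λ^6e^(−46.1λ) = λ^8e^(−54.1λ), i.e. Gamma(9, 54.1).
Mode = (a−1)/b = 8/54.1 ≈ 0.148.

λ̂_MAP = 0.148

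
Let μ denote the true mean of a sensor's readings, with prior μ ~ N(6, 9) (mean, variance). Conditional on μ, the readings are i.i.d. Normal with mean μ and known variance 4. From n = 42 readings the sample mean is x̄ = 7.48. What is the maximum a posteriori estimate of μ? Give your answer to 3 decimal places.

n = 42, x̄ = 7.48.
For a Normal prior and Normal likelihood with known variance, the posterior is Normal; its mode equals its mean, the precision-weighted average.
Prior precision 1/σ₀² = 1/9; data precision n/σ² = 42/4 = 10.5.
μ̂ = ((1/9)·6 + 10.5·7.48) / (1/9 + 10.5) = (11881/150)/(191/18) = 35643/4775 ≈ 7.465.

μ̂_MAP = 7.465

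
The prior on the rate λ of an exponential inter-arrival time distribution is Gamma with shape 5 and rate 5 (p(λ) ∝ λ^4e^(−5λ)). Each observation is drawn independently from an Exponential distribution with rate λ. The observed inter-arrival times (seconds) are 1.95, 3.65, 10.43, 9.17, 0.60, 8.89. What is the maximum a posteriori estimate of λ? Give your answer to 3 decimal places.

λ̂_MAP = 0.252

The Exponential(rate=λ) likelihood is ∝ λ^n e^(−λΣtᵢ). Here n = 6 and Σtᵢ = 1.95 + 3.65 + 10.43 + 9.17 + 0.60 + 8.89 = 34.69.
Posterior ∝ λ^4e^(−5λ) · λ^6e^(−34.69λ) = λ^10e^(−39.69λ), i.e. Gamma(11, 39.69).
Mode = (a−1)/b = 10/39.69 ≈ 0.252.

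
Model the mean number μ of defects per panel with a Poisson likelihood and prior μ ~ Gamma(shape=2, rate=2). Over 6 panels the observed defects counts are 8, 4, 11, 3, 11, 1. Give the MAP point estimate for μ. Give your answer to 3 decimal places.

μ̂_MAP = 4.875

Σxᵢ = 8+4+11+3+11+1 = 38, with n = 6.
Posterior ∝ μe^(−2μ) · μ^38e^(−6μ) = μ^39e^(−8μ), i.e. Gamma(shape=40, rate=8).
The mode of a Gamma(a, b) with a ≥ 1 (shape–rate) is (a−1)/b = 39/8 ≈ 4.875.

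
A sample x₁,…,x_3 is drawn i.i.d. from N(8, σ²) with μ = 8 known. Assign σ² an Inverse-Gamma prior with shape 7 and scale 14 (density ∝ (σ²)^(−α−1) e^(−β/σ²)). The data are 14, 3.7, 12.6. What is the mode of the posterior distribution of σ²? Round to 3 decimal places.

σ̂²_MAP = 5.455

Sum of squared deviations about the known mean: SS = (14−8)² + (3.7−8)² + (12.6−8)² = 75.65.
The Normal likelihood contributes (σ²)^(−n/2) exp(−SS/(2σ²)), so the posterior is Inverse-Gamma(α + n/2, β + SS/2) = Inverse-Gamma(8.5, 51.825).
The mode of Inverse-Gamma(a, b) is b/(a+1) = 51.825/9.5 ≈ 5.455.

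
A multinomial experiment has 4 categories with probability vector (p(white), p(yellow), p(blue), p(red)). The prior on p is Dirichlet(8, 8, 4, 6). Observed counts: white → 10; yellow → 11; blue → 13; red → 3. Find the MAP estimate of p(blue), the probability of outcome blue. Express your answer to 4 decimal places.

MAP estimate of p(blue) = 0.2712

The posterior is Dirichlet(αᵢ + nᵢ) = Dirichlet(18, 19, 17, 9).
For a Dirichlet(a₁,…,a_K) with all aᵢ > 1, the mode has j-th component (aⱼ − 1)/(Σaᵢ − K).
Here Σaᵢ = 63 and K = 4, so p(blue) = (17 − 1)/(63 − 4) = 16/59 ≈ 0.2712.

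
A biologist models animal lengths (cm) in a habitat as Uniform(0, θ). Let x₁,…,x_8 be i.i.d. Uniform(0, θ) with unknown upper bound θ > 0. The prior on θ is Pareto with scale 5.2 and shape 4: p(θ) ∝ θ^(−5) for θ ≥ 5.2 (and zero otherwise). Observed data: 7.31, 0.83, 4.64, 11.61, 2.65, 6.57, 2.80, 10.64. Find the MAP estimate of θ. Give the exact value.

θ̂_MAP = 11.61

The Uniform(0, θ) likelihood is θ^(−n) for θ ≥ max(xᵢ), zero otherwise. Here max(xᵢ) = 11.61.
Posterior ∝ θ^(−5) · θ^(−8) = θ^(−13) on θ ≥ max(5.2, 11.61) = 11.61.
This density is strictly decreasing in θ, so the posterior mode lies at the lower boundary of the support.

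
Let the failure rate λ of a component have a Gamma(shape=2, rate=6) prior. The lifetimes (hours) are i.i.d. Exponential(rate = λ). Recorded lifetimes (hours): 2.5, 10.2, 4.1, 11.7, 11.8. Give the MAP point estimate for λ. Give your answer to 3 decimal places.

The Exponential(rate=λ) likelihood is ∝ λ^n e^(−λΣtᵢ). Here n = 5 and Σtᵢ = 2.5 + 10.2 + 4.1 + 11.7 + 11.8 = 40.3.
Posterior ∝ λe^(−6λ) · λ^5e^(−40.3λ) = λ^6e^(−46.3λ), i.e. Gamma(7, 46.3).
Mode = (a−1)/b = 6/46.3 ≈ 0.130.

λ̂_MAP = 0.130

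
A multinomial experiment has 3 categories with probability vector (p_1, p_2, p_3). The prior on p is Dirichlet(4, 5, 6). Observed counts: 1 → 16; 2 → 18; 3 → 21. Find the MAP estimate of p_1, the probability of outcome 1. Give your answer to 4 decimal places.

The posterior is Dirichlet(αᵢ + nᵢ) = Dirichlet(20, 23, 27).
For a Dirichlet(a₁,…,a_K) with all aᵢ > 1, the mode has j-th component (aⱼ − 1)/(Σaᵢ − K).
Here Σaᵢ = 70 and K = 3, so p_1 = (20 − 1)/(70 − 3) = 19/67 ≈ 0.2836.

MAP estimate: 0.2836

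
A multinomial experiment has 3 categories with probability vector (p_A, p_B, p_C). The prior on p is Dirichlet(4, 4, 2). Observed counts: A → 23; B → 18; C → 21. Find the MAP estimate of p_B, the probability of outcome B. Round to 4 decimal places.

MAP estimate of p_B = 0.3043

The posterior is Dirichlet(αᵢ + nᵢ) = Dirichlet(27, 22, 23).
For a Dirichlet(a₁,…,a_K) with all aᵢ > 1, the mode has j-th component (aⱼ − 1)/(Σaᵢ − K).
Here Σaᵢ = 72 and K = 3, so p_B = (22 − 1)/(72 − 3) = 21/69 ≈ 0.3043.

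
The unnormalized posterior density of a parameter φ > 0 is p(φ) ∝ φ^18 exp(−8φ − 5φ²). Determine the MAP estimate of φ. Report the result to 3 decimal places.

φ̂_MAP = 1.000

ℓ'(φ) = 18/φ − 8 − 10φ. Setting this to zero and multiplying by φ: 10φ² + 8φ − 18 = 0.
φ = (−8 + √(8² + 4·10·18)) / (2·10) = (−8 + √784) / 20 = (−8 + 28)/20 = 1.
ℓ''(φ) = −18/φ² − 10 < 0, confirming a maximum.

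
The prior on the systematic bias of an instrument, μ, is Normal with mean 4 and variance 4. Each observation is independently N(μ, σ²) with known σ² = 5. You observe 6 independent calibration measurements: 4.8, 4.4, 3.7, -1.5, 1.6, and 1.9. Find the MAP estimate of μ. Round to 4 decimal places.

n = 6; x̄ = (4.8 + 4.4 + 3.7 + (-1.5) + 1.6 + 1.9)/6 = 14.9/6 = 149/60 ≈ 2.4833.
For a Normal prior and Normal likelihood with known variance, the posterior is Normal; its mode equals its mean, the precision-weighted average.
Prior precision 1/σ₀² = 1/4 = 0.25; data precision n/σ² = 6/5 = 1.2.
μ̂ = (0.25·4 + 1.2·(149/60)) / (0.25 + 1.2) = 3.98/1.45 = 398/145 ≈ 2.7448.

μ̂_MAP = 2.7448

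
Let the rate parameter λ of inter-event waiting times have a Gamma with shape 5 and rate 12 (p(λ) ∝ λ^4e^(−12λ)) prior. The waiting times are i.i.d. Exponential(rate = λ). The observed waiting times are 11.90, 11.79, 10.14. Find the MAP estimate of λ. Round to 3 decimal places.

λ̂_MAP = 0.153

The Exponential(rate=λ) likelihood is ∝ λ^n e^(−λΣtᵢ). Here n = 3 and Σtᵢ = 11.90 + 11.79 + 10.14 = 33.83.
Posterior ∝ λ^4e^(−12λ) · λ^3e^(−33.83λ) = λ^7e^(−45.83λ), i.e. Gamma(8, 45.83).
Mode = (a−1)/b = 7/45.83 ≈ 0.153.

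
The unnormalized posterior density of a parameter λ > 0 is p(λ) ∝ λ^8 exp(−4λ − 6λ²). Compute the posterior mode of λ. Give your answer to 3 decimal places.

ℓ'(λ) = 8/λ − 4 − 12λ. Setting this to zero and multiplying by λ: 12λ² + 4λ − 8 = 0.
λ = (−4 + √(4² + 4·12·8)) / (2·12) = (−4 + √400) / 24 = (−4 + 20)/24 = 2/3.
ℓ''(λ) = −8/λ² − 12 < 0, confirming a maximum.

λ̂_MAP = 0.667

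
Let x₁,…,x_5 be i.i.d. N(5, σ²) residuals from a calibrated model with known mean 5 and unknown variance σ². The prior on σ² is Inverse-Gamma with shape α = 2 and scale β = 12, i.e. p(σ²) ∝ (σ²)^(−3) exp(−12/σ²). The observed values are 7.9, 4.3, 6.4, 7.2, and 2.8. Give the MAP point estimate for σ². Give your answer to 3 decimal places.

σ̂²_MAP = 4.049

Sum of squared deviations about the known mean: SS = (7.9−5)² + (4.3−5)² + (6.4−5)² + (7.2−5)² + (2.8−5)² = 20.54.
The Normal likelihood contributes (σ²)^(−n/2) exp(−SS/(2σ²)), so the posterior is Inverse-Gamma(α + n/2, β + SS/2) = Inverse-Gamma(4.5, 22.27).
The mode of Inverse-Gamma(a, b) is b/(a+1) = 22.27/5.5 ≈ 4.049.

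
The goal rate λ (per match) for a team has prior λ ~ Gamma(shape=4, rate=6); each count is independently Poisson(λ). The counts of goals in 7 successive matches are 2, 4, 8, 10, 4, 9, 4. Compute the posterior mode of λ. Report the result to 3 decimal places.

λ̂_MAP = 3.385

Σxᵢ = 2+4+8+10+4+9+4 = 41, with n = 7.
Posterior ∝ λ^3e^(−6λ) · λ^41e^(−7λ) = λ^44e^(−13λ), i.e. Gamma(shape=45, rate=13).
The mode of a Gamma(a, b) with a ≥ 1 (shape–rate) is (a−1)/b = 44/13 ≈ 3.385.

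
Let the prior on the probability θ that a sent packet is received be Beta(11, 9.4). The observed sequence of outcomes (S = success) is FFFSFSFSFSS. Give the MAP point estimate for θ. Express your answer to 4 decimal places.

Prior: Beta(11, 9.4).
Data: 5 successes in 11 trials (from the sequence). The binomial likelihood contributes θ^5(1−θ)^6, so the posterior is Beta(11+5, 9.4+6) = Beta(16, 15.4).
For Beta(a, b) with a, b > 1 the mode is (a−1)/(a+b−2) = 15/29.4 ≈ 0.5102.

θ̂_MAP = 0.5102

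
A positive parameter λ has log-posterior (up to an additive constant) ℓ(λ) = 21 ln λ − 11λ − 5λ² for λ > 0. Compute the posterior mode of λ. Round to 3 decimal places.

ℓ'(λ) = 21/λ − 11 − 10λ. Setting this to zero and multiplying by λ: 10λ² + 11λ − 21 = 0.
λ = (−11 + √(11² + 4·10·21)) / (2·10) = (−11 + √961) / 20 = (−11 + 31)/20 = 1.
ℓ''(λ) = −21/λ² − 10 < 0, confirming a maximum.

λ̂_MAP = 1.000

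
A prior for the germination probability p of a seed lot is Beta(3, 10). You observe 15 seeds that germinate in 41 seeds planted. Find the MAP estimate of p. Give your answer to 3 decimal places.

p̂_MAP = 0.327

Prior: Beta(3, 10).
Data: 15 successes in 41 trials. The binomial likelihood contributes p^15(1−p)^26, so the posterior is Beta(3+15, 10+26) = Beta(18, 36).
For Beta(a, b) with a, b > 1 the mode is (a−1)/(a+b−2) = 17/52 ≈ 0.327.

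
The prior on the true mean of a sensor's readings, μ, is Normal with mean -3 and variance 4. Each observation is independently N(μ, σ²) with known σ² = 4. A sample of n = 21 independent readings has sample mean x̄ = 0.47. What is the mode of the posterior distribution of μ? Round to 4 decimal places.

μ̂_MAP = 0.3123

n = 21, x̄ = 0.47.
For a Normal prior and Normal likelihood with known variance, the posterior is Normal; its mode equals its mean, the precision-weighted average.
Prior precision 1/σ₀² = 1/4 = 0.25; data precision n/σ² = 21/4 = 5.25.
μ̂ = (0.25·(-3) + 5.25·0.47) / (0.25 + 5.25) = 1.7175/5.5 = 687/2200 ≈ 0.3123.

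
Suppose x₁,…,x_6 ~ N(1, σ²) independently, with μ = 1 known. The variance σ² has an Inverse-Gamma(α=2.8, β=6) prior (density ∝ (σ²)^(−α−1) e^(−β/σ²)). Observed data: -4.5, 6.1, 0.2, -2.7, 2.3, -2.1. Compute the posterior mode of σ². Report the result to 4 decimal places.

Sum of squared deviations about the known mean: SS = (-4.5−1)² + (6.1−1)² + (0.2−1)² + (-2.7−1)² + (2.3−1)² + (-2.1−1)² = 81.89.
The Normal likelihood contributes (σ²)^(−n/2) exp(−SS/(2σ²)), so the posterior is Inverse-Gamma(α + n/2, β + SS/2) = Inverse-Gamma(5.8, 46.945).
The mode of Inverse-Gamma(a, b) is b/(a+1) = 46.945/6.8 ≈ 6.9037.

σ̂²_MAP = 6.9037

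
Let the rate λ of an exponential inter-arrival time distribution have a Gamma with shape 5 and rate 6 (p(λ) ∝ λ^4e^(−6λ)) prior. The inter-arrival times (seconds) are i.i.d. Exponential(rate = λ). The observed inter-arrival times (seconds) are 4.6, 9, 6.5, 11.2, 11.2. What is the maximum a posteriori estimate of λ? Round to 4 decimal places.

λ̂_MAP = 0.1856

The Exponential(rate=λ) likelihood is ∝ λ^n e^(−λΣtᵢ). Here n = 5 and Σtᵢ = 4.6 + 9 + 6.5 + 11.2 + 11.2 = 42.5.
Posterior ∝ λ^4e^(−6λ) · λ^5e^(−42.5λ) = λ^9e^(−48.5λ), i.e. Gamma(10, 48.5).
Mode = (a−1)/b = 9/48.5 ≈ 0.1856.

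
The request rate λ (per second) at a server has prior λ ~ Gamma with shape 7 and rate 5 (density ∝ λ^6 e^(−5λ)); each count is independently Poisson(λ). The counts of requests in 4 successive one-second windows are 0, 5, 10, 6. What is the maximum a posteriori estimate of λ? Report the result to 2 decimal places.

Σxᵢ = 0+5+10+6 = 21, with n = 4.
Posterior ∝ λ^6e^(−5λ) · λ^21e^(−4λ) = λ^27e^(−9λ), i.e. Gamma(shape=28, rate=9).
The mode of a Gamma(a, b) with a ≥ 1 (shape–rate) is (a−1)/b = 27/9 ≈ 3.00.

λ̂_MAP = 3.00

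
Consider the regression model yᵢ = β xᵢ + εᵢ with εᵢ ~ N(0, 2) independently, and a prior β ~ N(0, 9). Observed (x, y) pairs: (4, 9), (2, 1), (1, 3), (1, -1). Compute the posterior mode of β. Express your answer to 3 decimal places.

log p(β | y) = −Σ(yᵢ − βxᵢ)²/(2·2) − β²/(2·9) + const.
Setting the derivative to zero: Σxᵢ(yᵢ − βxᵢ)/2 − β/9 = 0, so β = Σxᵢyᵢ / (Σxᵢ² + σ²/τ²).
Σxᵢyᵢ = 4·9 + 2·1 + 1·3 + 1·(-1) = 40; Σxᵢ² = 22; σ²/τ² = 2/9.
β̂_MAP = 40 / (22 + 2/9) = 40/(200/9) = 9/5 ≈ 1.800.

β̂_MAP = 1.800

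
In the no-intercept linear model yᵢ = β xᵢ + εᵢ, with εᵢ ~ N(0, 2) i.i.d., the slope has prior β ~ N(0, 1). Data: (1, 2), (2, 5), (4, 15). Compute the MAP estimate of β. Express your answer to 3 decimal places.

β̂_MAP = 3.130

log p(β | y) = −Σ(yᵢ − βxᵢ)²/(2·2) − β²/(2·1) + const.
Setting the derivative to zero: Σxᵢ(yᵢ − βxᵢ)/2 − β/1 = 0, so β = Σxᵢyᵢ / (Σxᵢ² + σ²/τ²).
Σxᵢyᵢ = 1·2 + 2·5 + 4·15 = 72; Σxᵢ² = 21; σ²/τ² = 2.
β̂_MAP = 72 / (21 + 2) = 72/23 ≈ 3.130.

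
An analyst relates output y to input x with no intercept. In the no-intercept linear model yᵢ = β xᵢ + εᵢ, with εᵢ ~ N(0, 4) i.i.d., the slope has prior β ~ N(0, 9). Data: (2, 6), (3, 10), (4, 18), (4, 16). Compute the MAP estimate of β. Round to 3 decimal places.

log p(β | y) = −Σ(yᵢ − βxᵢ)²/(2·4) − β²/(2·9) + const.
Setting the derivative to zero: Σxᵢ(yᵢ − βxᵢ)/4 − β/9 = 0, so β = Σxᵢyᵢ / (Σxᵢ² + σ²/τ²).
Σxᵢyᵢ = 2·6 + 3·10 + 4·18 + 4·16 = 178; Σxᵢ² = 45; σ²/τ² = 4/9.
β̂_MAP = 178 / (45 + 4/9) = 178/(409/9) = 1602/409 ≈ 3.917.

β̂_MAP = 3.917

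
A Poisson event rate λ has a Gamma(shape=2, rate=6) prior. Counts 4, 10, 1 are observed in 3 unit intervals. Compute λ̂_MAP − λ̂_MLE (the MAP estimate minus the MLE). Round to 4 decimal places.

Σxᵢ = 15. Posterior is Gamma(17, 9); MAP = (17−1)/9 = 16/9 ≈ 1.77778.
MLE = x̄ = 15/3 ≈ 5.00000.
Difference = 16/9 − 15/3 = -29/9 ≈ -3.2222.

MAP − MLE = -3.2222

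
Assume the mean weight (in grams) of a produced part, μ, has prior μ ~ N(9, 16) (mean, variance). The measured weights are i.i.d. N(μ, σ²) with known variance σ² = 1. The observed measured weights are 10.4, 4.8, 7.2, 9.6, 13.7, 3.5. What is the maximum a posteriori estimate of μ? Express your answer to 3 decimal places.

μ̂_MAP = 8.208

n = 6; x̄ = (10.4 + 4.8 + 7.2 + 9.6 + 13.7 + 3.5)/6 = 49.2/6 = 8.2.
For a Normal prior and Normal likelihood with known variance, the posterior is Normal; its mode equals its mean, the precision-weighted average.
Prior precision 1/σ₀² = 1/16 = 0.0625; data precision n/σ² = 6/1 = 6.
μ̂ = (0.0625·9 + 6·8.2) / (0.0625 + 6) = 49.7625/6.0625 = 3981/485 ≈ 8.208.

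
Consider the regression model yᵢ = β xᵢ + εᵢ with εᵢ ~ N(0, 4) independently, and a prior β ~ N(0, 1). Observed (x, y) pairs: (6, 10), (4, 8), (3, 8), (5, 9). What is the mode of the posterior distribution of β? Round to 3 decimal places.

β̂_MAP = 1.789

log p(β | y) = −Σ(yᵢ − βxᵢ)²/(2·4) − β²/(2·1) + const.
Setting the derivative to zero: Σxᵢ(yᵢ − βxᵢ)/4 − β/1 = 0, so β = Σxᵢyᵢ / (Σxᵢ² + σ²/τ²).
Σxᵢyᵢ = 6·10 + 4·8 + 3·8 + 5·9 = 161; Σxᵢ² = 86; σ²/τ² = 4.
β̂_MAP = 161 / (86 + 4) = 161/90 ≈ 1.789.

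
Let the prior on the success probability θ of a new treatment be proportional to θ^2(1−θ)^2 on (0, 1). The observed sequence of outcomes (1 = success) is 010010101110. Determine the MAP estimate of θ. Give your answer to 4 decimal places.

The prior density ∝ θ^2(1−θ)^2 is the kernel of Beta(3, 3).
Data: 6 successes in 12 trials (from the sequence). The binomial likelihood contributes θ^6(1−θ)^6, so the posterior is Beta(3+6, 3+6) = Beta(9, 9).
For Beta(a, b) with a, b > 1 the mode is (a−1)/(a+b−2) = 8/16 ≈ 0.5000.

θ̂_MAP = 0.5000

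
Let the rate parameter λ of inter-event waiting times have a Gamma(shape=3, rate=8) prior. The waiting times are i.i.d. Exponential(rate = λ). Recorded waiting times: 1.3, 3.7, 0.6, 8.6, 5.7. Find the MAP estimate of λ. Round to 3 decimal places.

The Exponential(rate=λ) likelihood is ∝ λ^n e^(−λΣtᵢ). Here n = 5 and Σtᵢ = 1.3 + 3.7 + 0.6 + 8.6 + 5.7 = 19.9.
Posterior ∝ λ^2e^(−8λ) · λ^5e^(−19.9λ) = λ^7e^(−27.9λ), i.e. Gamma(8, 27.9).
Mode = (a−1)/b = 7/27.9 ≈ 0.251.

λ̂_MAP = 0.251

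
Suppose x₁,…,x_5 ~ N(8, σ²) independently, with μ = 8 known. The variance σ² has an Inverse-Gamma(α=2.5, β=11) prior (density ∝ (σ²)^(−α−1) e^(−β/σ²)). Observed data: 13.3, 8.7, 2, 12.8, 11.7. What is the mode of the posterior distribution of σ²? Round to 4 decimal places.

σ̂²_MAP = 10.2758

Sum of squared deviations about the known mean: SS = (13.3−8)² + (8.7−8)² + (2−8)² + (12.8−8)² + (11.7−8)² = 101.31.
The Normal likelihood contributes (σ²)^(−n/2) exp(−SS/(2σ²)), so the posterior is Inverse-Gamma(α + n/2, β + SS/2) = Inverse-Gamma(5, 61.655).
The mode of Inverse-Gamma(a, b) is b/(a+1) = 61.655/6 ≈ 10.2758.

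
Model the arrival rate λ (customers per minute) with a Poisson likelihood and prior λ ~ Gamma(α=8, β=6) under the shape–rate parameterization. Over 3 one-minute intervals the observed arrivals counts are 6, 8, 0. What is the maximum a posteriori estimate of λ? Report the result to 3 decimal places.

Σxᵢ = 6+8+0 = 14, with n = 3.
Posterior ∝ λ^7e^(−6λ) · λ^14e^(−3λ) = λ^21e^(−9λ), i.e. Gamma(shape=22, rate=9).
The mode of a Gamma(a, b) with a ≥ 1 (shape–rate) is (a−1)/b = 21/9 ≈ 2.333.

λ̂_MAP = 2.333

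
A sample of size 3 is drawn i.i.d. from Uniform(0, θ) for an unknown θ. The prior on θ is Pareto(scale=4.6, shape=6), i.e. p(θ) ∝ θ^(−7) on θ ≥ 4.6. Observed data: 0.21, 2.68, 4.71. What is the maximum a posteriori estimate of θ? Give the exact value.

θ̂_MAP = 4.71

The Uniform(0, θ) likelihood is θ^(−n) for θ ≥ max(xᵢ), zero otherwise. Here max(xᵢ) = 4.71.
Posterior ∝ θ^(−7) · θ^(−3) = θ^(−10) on θ ≥ max(4.6, 4.71) = 4.71.
This density is strictly decreasing in θ, so the posterior mode lies at the lower boundary of the support.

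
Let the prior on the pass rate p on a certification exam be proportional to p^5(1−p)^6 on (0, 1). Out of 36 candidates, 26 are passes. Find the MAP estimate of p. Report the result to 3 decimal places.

p̂_MAP = 0.660

The prior density ∝ p^5(1−p)^6 is the kernel of Beta(6, 7).
Data: 26 successes in 36 trials. The binomial likelihood contributes p^26(1−p)^10, so the posterior is Beta(6+26, 7+10) = Beta(32, 17).
For Beta(a, b) with a, b > 1 the mode is (a−1)/(a+b−2) = 31/47 ≈ 0.660.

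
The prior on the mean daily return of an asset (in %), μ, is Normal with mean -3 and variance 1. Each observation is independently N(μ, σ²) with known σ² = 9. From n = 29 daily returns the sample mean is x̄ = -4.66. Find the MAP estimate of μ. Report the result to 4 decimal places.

μ̂_MAP = -4.2668

n = 29, x̄ = -4.66.
For a Normal prior and Normal likelihood with known variance, the posterior is Normal; its mode equals its mean, the precision-weighted average.
Prior precision 1/σ₀² = 1/1 = 1; data precision n/σ² = 29/9.
μ̂ = (1·(-3) + (29/9)·(-4.66)) / (1 + 29/9) = (-8107/450)/(38/9) = -8107/1900 ≈ -4.2668.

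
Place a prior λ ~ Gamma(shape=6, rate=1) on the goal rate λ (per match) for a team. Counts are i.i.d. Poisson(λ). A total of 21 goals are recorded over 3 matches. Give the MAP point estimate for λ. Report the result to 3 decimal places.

Σxᵢ = 21, n = 3.
Posterior ∝ λ^5e^(−1λ) · λ^21e^(−3λ) = λ^26e^(−4λ), i.e. Gamma(shape=27, rate=4).
The mode of a Gamma(a, b) with a ≥ 1 (shape–rate) is (a−1)/b = 26/4 ≈ 6.500.

λ̂_MAP = 6.500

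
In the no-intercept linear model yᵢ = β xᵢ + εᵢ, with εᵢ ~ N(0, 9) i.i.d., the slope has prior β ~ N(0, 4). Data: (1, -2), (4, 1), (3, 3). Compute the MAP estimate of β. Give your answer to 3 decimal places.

β̂_MAP = 0.389

log p(β | y) = −Σ(yᵢ − βxᵢ)²/(2·9) − β²/(2·4) + const.
Setting the derivative to zero: Σxᵢ(yᵢ − βxᵢ)/9 − β/4 = 0, so β = Σxᵢyᵢ / (Σxᵢ² + σ²/τ²).
Σxᵢyᵢ = 1·(-2) + 4·1 + 3·3 = 11; Σxᵢ² = 26; σ²/τ² = 2.25.
β̂_MAP = 11 / (26 + 2.25) = 11/28.25 ≈ 0.389.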